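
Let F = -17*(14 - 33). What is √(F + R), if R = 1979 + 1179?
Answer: 59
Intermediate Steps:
R = 3158
F = 323 (F = -17*(-19) = 323)
√(F + R) = √(323 + 3158) = √3481 = 59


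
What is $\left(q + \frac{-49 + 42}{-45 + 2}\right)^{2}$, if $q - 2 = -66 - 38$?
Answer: $\frac{19175641}{1849} \approx 10371.0$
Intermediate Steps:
$q = -102$ ($q = 2 - 104 = -102$)
$\left(q + \frac{-49 + 42}{-45 + 2}\right)^{2} = \left(-102 + \frac{-49 + 42}{-45 + 2}\right)^{2} = \left(-102 - \frac{7}{-43}\right)^{2} = \left(-102 - - \frac{7}{43}\right)^{2} = \left(-102 + \frac{7}{43}\right)^{2} = \left(- \frac{4379}{43}\right)^{2} = \frac{19175641}{1849}$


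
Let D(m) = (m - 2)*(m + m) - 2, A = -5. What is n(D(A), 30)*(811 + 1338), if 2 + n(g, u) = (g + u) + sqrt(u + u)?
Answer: 206304 + 4298*sqrt(15) ≈ 2.2295e+5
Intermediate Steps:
D(m) = -2 + 2*m*(-2 + m) (D(m) = (-2 + m)*(2*m) - 2 = 2*m*(-2 + m) - 2 = -2 + 2*m*(-2 + m))
n(g, u) = -2 + g + u + sqrt(2)*sqrt(u) (n(g, u) = -2 + ((g + u) + sqrt(u + u)) = -2 + ((g + u) + sqrt(2*u)) = -2 + ((g + u) + sqrt(2)*sqrt(u)) = -2 + (g + u + sqrt(2)*sqrt(u)) = -2 + g + u + sqrt(2)*sqrt(u))
n(D(A), 30)*(811 + 1338) = (-2 + (-2 - 4*(-5) + 2*(-5)**2) + 30 + sqrt(2)*sqrt(30))*(811 + 1338) = (-2 + (-2 + 20 + 2*25) + 30 + 2*sqrt(15))*2149 = (-2 + (-2 + 20 + 50) + 30 + 2*sqrt(15))*2149 = (-2 + 68 + 30 + 2*sqrt(15))*2149 = (96 + 2*sqrt(15))*2149 = 206304 + 4298*sqrt(15)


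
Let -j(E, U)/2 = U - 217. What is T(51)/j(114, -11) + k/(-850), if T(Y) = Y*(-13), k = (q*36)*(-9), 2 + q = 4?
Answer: -44677/64600 ≈ -0.69159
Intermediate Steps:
q = 2 (q = -2 + 4 = 2)
j(E, U) = 434 - 2*U (j(E, U) = -2*(U - 217) = -2*(-217 + U) = 434 - 2*U)
k = -648 (k = (2*36)*(-9) = 72*(-9) = -648)
T(Y) = -13*Y
T(51)/j(114, -11) + k/(-850) = (-13*51)/(434 - 2*(-11)) - 648/(-850) = -663/(434 + 22) - 648*(-1/850) = -663/456 + 324/425 = -663*1/456 + 324/425 = -221/152 + 324/425 = -44677/64600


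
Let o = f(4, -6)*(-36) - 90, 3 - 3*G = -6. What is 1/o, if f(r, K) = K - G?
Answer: 1/234 ≈ 0.0042735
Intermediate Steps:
G = 3 (G = 1 - ⅓*(-6) = 1 + 2 = 3)
f(r, K) = -3 + K (f(r, K) = K - 1*3 = K - 3 = -3 + K)
o = 234 (o = (-3 - 6)*(-36) - 90 = -9*(-36) - 90 = 324 - 90 = 234)
1/o = 1/234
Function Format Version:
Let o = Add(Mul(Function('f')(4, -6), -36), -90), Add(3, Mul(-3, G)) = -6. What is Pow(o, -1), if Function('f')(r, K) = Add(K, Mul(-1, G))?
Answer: Rational(1, 234) ≈ 0.0042735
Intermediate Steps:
G = 3 (G = Add(1, Mul(Rational(-1, 3), -6)) = Add(1, 2) = 3)
Function('f')(r, K) = Add(-3, K) (Function('f')(r, K) = Add(K, Mul(-1, 3)) = Add(K, -3) = Add(-3, K))
o = 234 (o = Add(Mul(Add(-3, -6), -36), -90) = Add(Mul(-9, -36), -90) = Add(324, -90) = 234)
Pow(o, -1) = Pow(234, -1) = Rational(1, 234)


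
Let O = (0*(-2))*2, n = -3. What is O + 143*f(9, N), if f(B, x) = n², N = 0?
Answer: 1287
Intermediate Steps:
O = 0 (O = 0*2 = 0)
f(B, x) = 9 (f(B, x) = (-3)² = 9)
O + 143*f(9, N) = 0 + 143*9 = 0 + 1287 = 1287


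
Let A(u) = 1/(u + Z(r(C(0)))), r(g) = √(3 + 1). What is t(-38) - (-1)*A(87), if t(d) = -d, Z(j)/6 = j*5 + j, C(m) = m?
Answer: 6043/159 ≈ 38.006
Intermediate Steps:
r(g) = 2 (r(g) = √4 = 2)
Z(j) = 36*j (Z(j) = 6*(j*5 + j) = 6*(5*j + j) = 6*(6*j) = 36*j)
A(u) = 1/(72 + u) (A(u) = 1/(u + 36*2) = 1/(u + 72) = 1/(72 + u))
t(-38) - (-1)*A(87) = -1*(-38) - (-1)/(72 + 87) = 38 - (-1)/159 = 38 - 1*(-1/159) = 38 + 1/159 = 6043/159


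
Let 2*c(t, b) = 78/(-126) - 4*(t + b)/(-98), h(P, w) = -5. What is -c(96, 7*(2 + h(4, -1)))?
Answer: -359/294 ≈ -1.2211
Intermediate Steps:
c(t, b) = -13/42 + b/49 + t/49 (c(t, b) = (78/(-126) - 4*(t + b)/(-98))/2 = (78*(-1/126) - 4*(b + t)*(-1/98))/2 = (-13/21 + (-4*b - 4*t)*(-1/98))/2 = (-13/21 + (2*b/49 + 2*t/49))/2 = (-13/21 + 2*b/49 + 2*t/49)/2 = -13/42 + b/49 + t/49)
-c(96, 7*(2 + h(4, -1))) = -(-13/42 + (7*(2 - 5))/49 + (1/49)*96) = -(-13/42 + (7*(-3))/49 + 96/49) = -(-13/42 + (1/49)*(-21) + 96/49) = -(-13/42 - 3/7 + 96/49) = -1*359/294 = -359/294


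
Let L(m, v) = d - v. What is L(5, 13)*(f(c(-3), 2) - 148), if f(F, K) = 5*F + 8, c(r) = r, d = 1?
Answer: 1860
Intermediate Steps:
L(m, v) = 1 - v
f(F, K) = 8 + 5*F
L(5, 13)*(f(c(-3), 2) - 148) = (1 - 1*13)*((8 + 5*(-3)) - 148) = (1 - 13)*((8 - 15) - 148) = -12*(-7 - 148) = -12*(-155) = 1860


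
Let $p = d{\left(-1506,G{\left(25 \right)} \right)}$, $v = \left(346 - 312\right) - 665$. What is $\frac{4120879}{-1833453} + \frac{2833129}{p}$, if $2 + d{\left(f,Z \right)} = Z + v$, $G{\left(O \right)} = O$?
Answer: $- \frac{5196914358869}{1114739424} \approx -4662.0$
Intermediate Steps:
$v = -631$ ($v = 34 - 665 = -631$)
$d{\left(f,Z \right)} = -633 + Z$ ($d{\left(f,Z \right)} = -2 + \left(Z - 631\right) = -2 + \left(-631 + Z\right) = -633 + Z$)
$p = -608$ ($p = -633 + 25 = -608$)
$\frac{4120879}{-1833453} + \frac{2833129}{p} = \frac{4120879}{-1833453} + \frac{2833129}{-608} = 4120879 \left(- \frac{1}{1833453}\right) + 2833129 \left(- \frac{1}{608}\right) = - \frac{4120879}{1833453} - \frac{2833129}{608} = - \frac{5196914358869}{1114739424}$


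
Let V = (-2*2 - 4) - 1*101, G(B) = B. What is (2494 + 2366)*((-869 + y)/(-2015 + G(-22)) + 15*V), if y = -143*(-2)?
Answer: -5394457440/679 ≈ -7.9447e+6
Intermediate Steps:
V = -109 (V = (-4 - 4) - 101 = -8 - 101 = -109)
y = 286
(2494 + 2366)*((-869 + y)/(-2015 + G(-22)) + 15*V) = (2494 + 2366)*((-869 + 286)/(-2015 - 22) + 15*(-109)) = 4860*(-583/(-2037) - 1635) = 4860*(-583*(-1/2037) - 1635) = 4860*(583/2037 - 1635) = 4860*(-3329912/2037) = -5394457440/679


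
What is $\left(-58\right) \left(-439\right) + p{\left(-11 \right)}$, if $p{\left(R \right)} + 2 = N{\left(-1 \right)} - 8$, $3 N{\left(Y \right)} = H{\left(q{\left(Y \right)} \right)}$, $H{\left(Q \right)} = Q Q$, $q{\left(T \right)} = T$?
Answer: $\frac{76357}{3} \approx 25452.0$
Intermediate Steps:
$H{\left(Q \right)} = Q^{2}$
$N{\left(Y \right)} = \frac{Y^{2}}{3}$
$p{\left(R \right)} = - \frac{29}{3}$ ($p{\left(R \right)} = -2 - \left(8 - \frac{\left(-1\right)^{2}}{3}\right) = -2 + \left(\frac{1}{3} \cdot 1 - 8\right) = -2 + \left(\frac{1}{3} - 8\right) = -2 - \frac{23}{3} = - \frac{29}{3}$)
$\left(-58\right) \left(-439\right) + p{\left(-11 \right)} = \left(-58\right) \left(-439\right) - \frac{29}{3} = 25462 - \frac{29}{3} = \frac{76357}{3}$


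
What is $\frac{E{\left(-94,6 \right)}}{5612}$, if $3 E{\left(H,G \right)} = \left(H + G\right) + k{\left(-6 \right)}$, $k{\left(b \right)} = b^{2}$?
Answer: $- \frac{13}{4209} \approx -0.0030886$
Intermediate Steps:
$E{\left(H,G \right)} = 12 + \frac{G}{3} + \frac{H}{3}$ ($E{\left(H,G \right)} = \frac{\left(H + G\right) + \left(-6\right)^{2}}{3} = \frac{\left(G + H\right) + 36}{3} = \frac{36 + G + H}{3} = 12 + \frac{G}{3} + \frac{H}{3}$)
$\frac{E{\left(-94,6 \right)}}{5612} = \frac{12 + \frac{1}{3} \cdot 6 + \frac{1}{3} \left(-94\right)}{5612} = \left(12 + 2 - \frac{94}{3}\right) \frac{1}{5612} = \left(- \frac{52}{3}\right) \frac{1}{5612} = - \frac{13}{4209}$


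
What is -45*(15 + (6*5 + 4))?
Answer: -2205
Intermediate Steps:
-45*(15 + (6*5 + 4)) = -45*(15 + (30 + 4)) = -45*(15 + 34) = -45*49 = -2205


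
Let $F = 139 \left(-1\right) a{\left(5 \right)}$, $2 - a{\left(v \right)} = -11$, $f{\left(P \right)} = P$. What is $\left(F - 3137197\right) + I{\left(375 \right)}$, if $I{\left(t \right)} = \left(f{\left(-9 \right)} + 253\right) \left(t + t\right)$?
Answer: $-2956004$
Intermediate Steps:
$I{\left(t \right)} = 488 t$ ($I{\left(t \right)} = \left(-9 + 253\right) \left(t + t\right) = 244 \cdot 2 t = 488 t$)
$a{\left(v \right)} = 13$ ($a{\left(v \right)} = 2 - -11 = 2 + 11 = 13$)
$F = -1807$ ($F = 139 \left(-1\right) 13 = \left(-139\right) 13 = -1807$)
$\left(F - 3137197\right) + I{\left(375 \right)} = \left(-1807 - 3137197\right) + 488 \cdot 375 = -3139004 + 183000 = -2956004$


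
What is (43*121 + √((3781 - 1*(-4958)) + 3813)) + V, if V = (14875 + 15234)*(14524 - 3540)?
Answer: 330722459 + 2*√3138 ≈ 3.3072e+8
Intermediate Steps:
V = 330717256 (V = 30109*10984 = 330717256)
(43*121 + √((3781 - 1*(-4958)) + 3813)) + V = (43*121 + √((3781 - 1*(-4958)) + 3813)) + 330717256 = (5203 + √((3781 + 4958) + 3813)) + 330717256 = (5203 + √(8739 + 3813)) + 330717256 = (5203 + √12552) + 330717256 = (5203 + 2*√3138) + 330717256 = 330722459 + 2*√3138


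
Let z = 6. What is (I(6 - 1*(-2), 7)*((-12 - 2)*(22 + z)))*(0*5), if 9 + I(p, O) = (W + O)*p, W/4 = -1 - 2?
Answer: 0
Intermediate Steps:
W = -12 (W = 4*(-1 - 2) = 4*(-3) = -12)
I(p, O) = -9 + p*(-12 + O) (I(p, O) = -9 + (-12 + O)*p = -9 + p*(-12 + O))
(I(6 - 1*(-2), 7)*((-12 - 2)*(22 + z)))*(0*5) = ((-9 - 12*(6 - 1*(-2)) + 7*(6 - 1*(-2)))*((-12 - 2)*(22 + 6)))*(0*5) = ((-9 - 12*(6 + 2) + 7*(6 + 2))*(-14*28))*0 = ((-9 - 12*8 + 7*8)*(-392))*0 = ((-9 - 96 + 56)*(-392))*0 = -49*(-392)*0 = 19208*0 = 0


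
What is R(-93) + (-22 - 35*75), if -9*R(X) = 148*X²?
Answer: -144875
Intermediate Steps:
R(X) = -148*X²/9
R(-93) + (-22 - 35*75) = -148/9*(-93)² + (-22 - 35*75) = -148/9*8649 + (-22 - 2625) = -142228 - 2647 = -144875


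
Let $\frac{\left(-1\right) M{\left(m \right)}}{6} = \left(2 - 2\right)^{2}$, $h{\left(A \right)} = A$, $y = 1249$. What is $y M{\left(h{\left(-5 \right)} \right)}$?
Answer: $0$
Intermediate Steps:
$M{\left(m \right)} = 0$ ($M{\left(m \right)} = - 6 \left(2 - 2\right)^{2} = - 6 \cdot 0^{2} = \left(-6\right) 0 = 0$)
$y M{\left(h{\left(-5 \right)} \right)} = 1249 \cdot 0 = 0$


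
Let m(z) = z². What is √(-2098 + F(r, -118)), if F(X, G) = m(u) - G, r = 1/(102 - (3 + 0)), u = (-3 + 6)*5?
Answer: 3*I*√195 ≈ 41.893*I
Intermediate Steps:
u = 15 (u = 3*5 = 15)
r = 1/99 (r = 1/(102 - 1*3) = 1/(102 - 3) = 1/99 ≈ 0.010101)
F(X, G) = 225 - G (F(X, G) = 15² - G = 225 - G)
√(-2098 + F(r, -118)) = √(-2098 + (225 - 1*(-118))) = √(-2098 + (225 + 118)) = √(-2098 + 343) = √(-1755) = 3*I*√195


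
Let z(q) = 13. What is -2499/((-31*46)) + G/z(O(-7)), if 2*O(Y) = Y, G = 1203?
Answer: 1747965/18538 ≈ 94.291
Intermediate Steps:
O(Y) = Y/2
-2499/((-31*46)) + G/z(O(-7)) = -2499/((-31*46)) + 1203/13 = -2499/(-1426) + 1203*(1/13) = -2499*(-1/1426) + 1203/13 = 2499/1426 + 1203/13 = 1747965/18538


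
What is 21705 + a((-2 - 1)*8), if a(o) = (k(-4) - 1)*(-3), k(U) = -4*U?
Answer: 21660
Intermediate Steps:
a(o) = -45 (a(o) = (-4*(-4) - 1)*(-3) = (16 - 1)*(-3) = 15*(-3) = -45)
21705 + a((-2 - 1)*8) = 21705 - 45 = 21660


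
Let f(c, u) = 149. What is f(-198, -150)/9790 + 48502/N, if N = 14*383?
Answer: 237816759/26246990 ≈ 9.0607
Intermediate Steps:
N = 5362
f(-198, -150)/9790 + 48502/N = 149/9790 + 48502/5362 = 149*(1/9790) + 48502*(1/5362) = 149/9790 + 24251/2681 = 237816759/26246990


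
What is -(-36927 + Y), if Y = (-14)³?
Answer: 39671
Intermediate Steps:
Y = -2744
-(-36927 + Y) = -(-36927 - 2744) = -1*(-39671) = 39671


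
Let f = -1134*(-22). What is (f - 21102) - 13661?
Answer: -9815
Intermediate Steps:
f = 24948
(f - 21102) - 13661 = (24948 - 21102) - 13661 = 3846 - 13661 = -9815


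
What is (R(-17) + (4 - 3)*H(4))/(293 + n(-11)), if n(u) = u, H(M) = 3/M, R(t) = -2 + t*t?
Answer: 1151/1128 ≈ 1.0204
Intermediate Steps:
R(t) = -2 + t²
(R(-17) + (4 - 3)*H(4))/(293 + n(-11)) = ((-2 + (-17)²) + (4 - 3)*(3/4))/(293 - 11) = ((-2 + 289) + 1*(3*(¼)))/282 = (287 + 1*(¾))*(1/282) = (287 + ¾)*(1/282) = (1151/4)*(1/282) = 1151/1128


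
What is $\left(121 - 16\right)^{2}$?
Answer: $11025$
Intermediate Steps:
$\left(121 - 16\right)^{2} = 105^{2} = 11025$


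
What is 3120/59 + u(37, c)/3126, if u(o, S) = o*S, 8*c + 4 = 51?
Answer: 78127561/1475472 ≈ 52.951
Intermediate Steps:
c = 47/8 (c = -½ + (⅛)*51 = -½ + 51/8 = 47/8 ≈ 5.8750)
u(o, S) = S*o
3120/59 + u(37, c)/3126 = 3120/59 + ((47/8)*37)/3126 = 3120*(1/59) + (1739/8)*(1/3126) = 3120/59 + 1739/25008 = 78127561/1475472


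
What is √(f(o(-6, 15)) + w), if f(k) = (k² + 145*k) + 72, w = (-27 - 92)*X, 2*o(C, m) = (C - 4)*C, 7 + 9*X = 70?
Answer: 67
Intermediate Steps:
X = 7 (X = -7/9 + (⅑)*70 = -7/9 + 70/9 = 7)
o(C, m) = C*(-4 + C)/2 (o(C, m) = ((C - 4)*C)/2 = ((-4 + C)*C)/2 = (C*(-4 + C))/2 = C*(-4 + C)/2)
w = -833 (w = (-27 - 92)*7 = -119*7 = -833)
f(k) = 72 + k² + 145*k
√(f(o(-6, 15)) + w) = √((72 + ((½)*(-6)*(-4 - 6))² + 145*((½)*(-6)*(-4 - 6))) - 833) = √((72 + ((½)*(-6)*(-10))² + 145*((½)*(-6)*(-10))) - 833) = √((72 + 30² + 145*30) - 833) = √((72 + 900 + 4350) - 833) = √(5322 - 833) = √4489 = 67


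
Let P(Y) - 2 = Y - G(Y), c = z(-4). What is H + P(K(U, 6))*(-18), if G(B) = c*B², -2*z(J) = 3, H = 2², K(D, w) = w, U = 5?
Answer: -1112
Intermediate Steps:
H = 4
z(J) = -3/2 (z(J) = -½*3 = -3/2)
c = -3/2 ≈ -1.5000
G(B) = -3*B²/2
P(Y) = 2 + Y + 3*Y²/2 (P(Y) = 2 + (Y - (-3)*Y²/2) = 2 + (Y + 3*Y²/2) = 2 + Y + 3*Y²/2)
H + P(K(U, 6))*(-18) = 4 + (2 + 6 + (3/2)*6²)*(-18) = 4 + (2 + 6 + (3/2)*36)*(-18) = 4 + (2 + 6 + 54)*(-18) = 4 + 62*(-18) = 4 - 1116 = -1112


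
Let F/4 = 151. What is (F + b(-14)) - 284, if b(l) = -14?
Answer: 306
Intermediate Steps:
F = 604 (F = 4*151 = 604)
(F + b(-14)) - 284 = (604 - 14) - 284 = 590 - 284 = 306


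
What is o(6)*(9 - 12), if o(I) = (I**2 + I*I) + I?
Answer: -234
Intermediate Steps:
o(I) = I + 2*I**2 (o(I) = (I**2 + I**2) + I = 2*I**2 + I = I + 2*I**2)
o(6)*(9 - 12) = (6*(1 + 2*6))*(9 - 12) = (6*(1 + 12))*(-3) = (6*13)*(-3) = 78*(-3) = -234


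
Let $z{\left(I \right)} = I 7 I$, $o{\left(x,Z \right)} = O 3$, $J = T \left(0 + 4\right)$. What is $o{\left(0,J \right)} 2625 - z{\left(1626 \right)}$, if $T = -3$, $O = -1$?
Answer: $-18515007$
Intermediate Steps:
$J = -12$ ($J = - 3 \left(0 + 4\right) = \left(-3\right) 4 = -12$)
$o{\left(x,Z \right)} = -3$ ($o{\left(x,Z \right)} = \left(-1\right) 3 = -3$)
$z{\left(I \right)} = 7 I^{2}$ ($z{\left(I \right)} = 7 I I = 7 I^{2}$)
$o{\left(0,J \right)} 2625 - z{\left(1626 \right)} = \left(-3\right) 2625 - 7 \cdot 1626^{2} = -7875 - 7 \cdot 2643876 = -7875 - 18507132 = -18515007$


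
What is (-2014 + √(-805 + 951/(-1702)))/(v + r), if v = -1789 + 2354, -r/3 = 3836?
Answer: 2014/10943 - I*√2333545822/18624986 ≈ 0.18404 - 0.0025937*I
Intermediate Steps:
r = -11508 (r = -3*3836 = -11508)
v = 565
(-2014 + √(-805 + 951/(-1702)))/(v + r) = (-2014 + √(-805 + 951/(-1702)))/(565 - 11508) = (-2014 + √(-805 + 951*(-1/1702)))/(-10943) = (-2014 + √(-805 - 951/1702))*(-1/10943) = (-2014 + √(-1371061/1702))*(-1/10943) = (-2014 + I*√2333545822/1702)*(-1/10943) = 2014/10943 - I*√2333545822/18624986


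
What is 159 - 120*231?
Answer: -27561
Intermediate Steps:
159 - 120*231 = 159 - 27720 = -27561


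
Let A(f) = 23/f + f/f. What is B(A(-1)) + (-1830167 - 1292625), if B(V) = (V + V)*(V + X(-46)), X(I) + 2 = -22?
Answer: -3120768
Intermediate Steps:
A(f) = 1 + 23/f (A(f) = 23/f + 1 = 1 + 23/f)
X(I) = -24 (X(I) = -2 - 22 = -24)
B(V) = 2*V*(-24 + V) (B(V) = (V + V)*(V - 24) = (2*V)*(-24 + V) = 2*V*(-24 + V))
B(A(-1)) + (-1830167 - 1292625) = 2*((23 - 1)/(-1))*(-24 + (23 - 1)/(-1)) + (-1830167 - 1292625) = 2*(-1*22)*(-24 - 1*22) - 3122792 = 2*(-22)*(-24 - 22) - 3122792 = 2*(-22)*(-46) - 3122792 = 2024 - 3122792 = -3120768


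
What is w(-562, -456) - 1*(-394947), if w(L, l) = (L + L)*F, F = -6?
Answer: 401691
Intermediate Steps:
w(L, l) = -12*L (w(L, l) = (L + L)*(-6) = (2*L)*(-6) = -12*L)
w(-562, -456) - 1*(-394947) = -12*(-562) - 1*(-394947) = 6744 + 394947 = 401691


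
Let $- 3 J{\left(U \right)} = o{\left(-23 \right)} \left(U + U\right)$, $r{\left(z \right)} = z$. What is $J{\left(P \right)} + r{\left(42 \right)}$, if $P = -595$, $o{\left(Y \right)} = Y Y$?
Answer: $\frac{629636}{3} \approx 2.0988 \cdot 10^{5}$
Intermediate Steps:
$o{\left(Y \right)} = Y^{2}$
$J{\left(U \right)} = - \frac{1058 U}{3}$ ($J{\left(U \right)} = - \frac{\left(-23\right)^{2} \left(U + U\right)}{3} = - \frac{529 \cdot 2 U}{3} = - \frac{1058 U}{3}$)
$J{\left(P \right)} + r{\left(42 \right)} = \left(- \frac{1058}{3}\right) \left(-595\right) + 42 = \frac{629510}{3} + 42 = \frac{629636}{3}$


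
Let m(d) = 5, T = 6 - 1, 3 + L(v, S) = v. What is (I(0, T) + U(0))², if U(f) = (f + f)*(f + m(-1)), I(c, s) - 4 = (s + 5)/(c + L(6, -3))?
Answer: 484/9 ≈ 53.778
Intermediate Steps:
L(v, S) = -3 + v
T = 5
I(c, s) = 4 + (5 + s)/(3 + c) (I(c, s) = 4 + (s + 5)/(c + (-3 + 6)) = 4 + (5 + s)/(c + 3) = 4 + (5 + s)/(3 + c))
U(f) = 2*f*(5 + f) (U(f) = (f + f)*(f + 5) = (2*f)*(5 + f) = 2*f*(5 + f))
(I(0, T) + U(0))² = ((17 + 5 + 4*0)/(3 + 0) + 2*0*(5 + 0))² = ((17 + 5 + 0)/3 + 2*0*5)² = ((⅓)*22 + 0)² = (22/3 + 0)² = (22/3)² = 484/9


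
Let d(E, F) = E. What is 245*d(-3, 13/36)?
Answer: -735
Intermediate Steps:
245*d(-3, 13/36) = 245*(-3) = -735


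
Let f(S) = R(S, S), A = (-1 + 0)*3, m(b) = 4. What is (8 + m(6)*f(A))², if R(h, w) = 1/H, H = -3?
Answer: 400/9 ≈ 44.444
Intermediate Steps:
A = -3 (A = -1*3 = -3)
R(h, w) = -⅓ (R(h, w) = 1/(-3) = 1*(-⅓) = -⅓)
f(S) = -⅓
(8 + m(6)*f(A))² = (8 + 4*(-⅓))² = (8 - 4/3)² = (20/3)² = 400/9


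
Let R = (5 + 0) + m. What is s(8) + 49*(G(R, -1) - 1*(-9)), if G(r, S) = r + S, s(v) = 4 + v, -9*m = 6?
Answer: 1849/3 ≈ 616.33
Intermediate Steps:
m = -⅔ (m = -⅑*6 = -⅔ ≈ -0.66667)
R = 13/3 (R = (5 + 0) - ⅔ = 5 - ⅔ = 13/3 ≈ 4.3333)
G(r, S) = S + r
s(8) + 49*(G(R, -1) - 1*(-9)) = (4 + 8) + 49*((-1 + 13/3) - 1*(-9)) = 12 + 49*(10/3 + 9) = 12 + 49*(37/3) = 12 + 1813/3 = 1849/3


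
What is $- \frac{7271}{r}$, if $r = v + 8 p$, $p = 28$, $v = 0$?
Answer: $- \frac{7271}{224} \approx -32.46$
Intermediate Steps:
$r = 224$ ($r = 0 + 8 \cdot 28 = 0 + 224 = 224$)
$- \frac{7271}{r} = - \frac{7271}{224}$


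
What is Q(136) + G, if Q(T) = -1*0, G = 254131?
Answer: 254131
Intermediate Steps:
Q(T) = 0
Q(136) + G = 0 + 254131 = 254131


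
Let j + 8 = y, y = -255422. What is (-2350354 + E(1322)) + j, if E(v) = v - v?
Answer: -2605784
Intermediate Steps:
j = -255430 (j = -8 - 255422 = -255430)
E(v) = 0
(-2350354 + E(1322)) + j = (-2350354 + 0) - 255430 = -2350354 - 255430 = -2605784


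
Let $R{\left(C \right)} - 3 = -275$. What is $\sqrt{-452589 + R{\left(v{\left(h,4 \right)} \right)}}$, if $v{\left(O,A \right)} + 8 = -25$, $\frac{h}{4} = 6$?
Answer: $i \sqrt{452861} \approx 672.95 i$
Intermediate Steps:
$h = 24$ ($h = 4 \cdot 6 = 24$)
$v{\left(O,A \right)} = -33$ ($v{\left(O,A \right)} = -8 - 25 = -33$)
$R{\left(C \right)} = -272$ ($R{\left(C \right)} = 3 - 275 = -272$)
$\sqrt{-452589 + R{\left(v{\left(h,4 \right)} \right)}} = \sqrt{-452589 - 272} = \sqrt{-452861} = i \sqrt{452861}$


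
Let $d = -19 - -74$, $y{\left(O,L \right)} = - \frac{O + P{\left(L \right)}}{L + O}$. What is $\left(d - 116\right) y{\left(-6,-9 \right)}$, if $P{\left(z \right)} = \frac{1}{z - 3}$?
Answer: $\frac{4453}{180} \approx 24.739$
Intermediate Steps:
$P{\left(z \right)} = \frac{1}{-3 + z}$
$y{\left(O,L \right)} = - \frac{O + \frac{1}{-3 + L}}{L + O}$
$d = 55$ ($d = -19 + 74 = 55$)
$\left(d - 116\right) y{\left(-6,-9 \right)} = \left(55 - 116\right) \frac{-1 - - 6 \left(-3 - 9\right)}{\left(-3 - 9\right) \left(-9 - 6\right)} = - 61 \frac{-1 - \left(-6\right) \left(-12\right)}{\left(-12\right) \left(-15\right)} = - 61 \left(\left(- \frac{1}{12}\right) \left(- \frac{1}{15}\right) \left(-1 - 72\right)\right) = - 61 \left(\left(- \frac{1}{12}\right) \left(- \frac{1}{15}\right) \left(-73\right)\right) = \left(-61\right) \left(- \frac{73}{180}\right) = \frac{4453}{180}$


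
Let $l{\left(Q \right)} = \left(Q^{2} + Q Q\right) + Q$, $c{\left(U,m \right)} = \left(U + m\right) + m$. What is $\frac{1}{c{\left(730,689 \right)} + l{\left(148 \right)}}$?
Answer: $\frac{1}{46064} \approx 2.1709 \cdot 10^{-5}$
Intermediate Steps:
$c{\left(U,m \right)} = U + 2 m$
$l{\left(Q \right)} = Q + 2 Q^{2}$ ($l{\left(Q \right)} = \left(Q^{2} + Q^{2}\right) + Q = 2 Q^{2} + Q = Q + 2 Q^{2}$)
$\frac{1}{c{\left(730,689 \right)} + l{\left(148 \right)}} = \frac{1}{\left(730 + 2 \cdot 689\right) + 148 \left(1 + 2 \cdot 148\right)} = \frac{1}{\left(730 + 1378\right) + 148 \left(1 + 296\right)} = \frac{1}{2108 + 148 \cdot 297} = \frac{1}{2108 + 43956} = \frac{1}{46064}$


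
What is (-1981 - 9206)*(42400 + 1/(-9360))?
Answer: -493301950757/1040 ≈ -4.7433e+8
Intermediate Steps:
(-1981 - 9206)*(42400 + 1/(-9360)) = -11187*(42400 - 1/9360) = -11187*396863999/9360 = -493301950757/1040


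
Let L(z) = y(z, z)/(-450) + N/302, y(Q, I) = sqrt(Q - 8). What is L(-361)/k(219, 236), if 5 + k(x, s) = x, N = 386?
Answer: 193/32314 - I*sqrt(41)/32100 ≈ 0.0059726 - 0.00019947*I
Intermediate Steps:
k(x, s) = -5 + x
y(Q, I) = sqrt(-8 + Q)
L(z) = 193/151 - sqrt(-8 + z)/450 (L(z) = sqrt(-8 + z)/(-450) + 386/302 = sqrt(-8 + z)*(-1/450) + 386*(1/302) = -sqrt(-8 + z)/450 + 193/151 = 193/151 - sqrt(-8 + z)/450)
L(-361)/k(219, 236) = (193/151 - sqrt(-8 - 361)/450)/(-5 + 219) = (193/151 - I*sqrt(41)/150)/214 = (193/151 - I*sqrt(41)/150)*(1/214) = 193/32314 - I*sqrt(41)/32100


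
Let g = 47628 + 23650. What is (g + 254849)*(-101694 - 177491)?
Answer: -91049766495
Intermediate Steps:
g = 71278
(g + 254849)*(-101694 - 177491) = (71278 + 254849)*(-101694 - 177491) = 326127*(-279185) = -91049766495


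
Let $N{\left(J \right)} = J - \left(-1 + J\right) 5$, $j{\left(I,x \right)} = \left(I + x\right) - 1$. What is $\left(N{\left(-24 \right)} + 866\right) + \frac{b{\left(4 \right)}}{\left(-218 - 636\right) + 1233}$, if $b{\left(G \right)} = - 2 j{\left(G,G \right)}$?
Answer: $\frac{366479}{379} \approx 966.96$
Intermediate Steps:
$j{\left(I,x \right)} = -1 + I + x$
$b{\left(G \right)} = 2 - 4 G$ ($b{\left(G \right)} = - 2 \left(-1 + G + G\right) = - 2 \left(-1 + 2 G\right) = 2 - 4 G$)
$N{\left(J \right)} = 5 - 4 J$ ($N{\left(J \right)} = J - \left(-5 + 5 J\right) = 5 - 4 J$)
$\left(N{\left(-24 \right)} + 866\right) + \frac{b{\left(4 \right)}}{\left(-218 - 636\right) + 1233} = \left(\left(5 - -96\right) + 866\right) + \frac{2 - 16}{\left(-218 - 636\right) + 1233} = \left(\left(5 + 96\right) + 866\right) + \frac{2 - 16}{-854 + 1233} = \left(101 + 866\right) - \frac{14}{379} = 967 - \frac{14}{379} = \frac{366479}{379}$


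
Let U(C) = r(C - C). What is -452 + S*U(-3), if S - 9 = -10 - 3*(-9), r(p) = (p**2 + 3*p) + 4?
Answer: -348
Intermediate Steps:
r(p) = 4 + p**2 + 3*p
U(C) = 4 (U(C) = 4 + (C - C)**2 + 3*(C - C) = 4 + 0**2 + 3*0 = 4 + 0 + 0 = 4)
S = 26 (S = 9 + (-10 - 3*(-9)) = 9 + (-10 + 27) = 9 + 17 = 26)
-452 + S*U(-3) = -452 + 26*4 = -452 + 104 = -348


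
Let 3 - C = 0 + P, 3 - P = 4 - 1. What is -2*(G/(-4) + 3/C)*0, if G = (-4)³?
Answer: 0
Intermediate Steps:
P = 0 (P = 3 - (4 - 1) = 3 - 1*3 = 3 - 3 = 0)
G = -64
C = 3 (C = 3 - (0 + 0) = 3 - 1*0 = 3 + 0 = 3)
-2*(G/(-4) + 3/C)*0 = -2*(-64/(-4) + 3/3)*0 = -2*(-64*(-¼) + 3*(⅓))*0 = -2*(16 + 1)*0 = -2*17*0 = -34*0 = 0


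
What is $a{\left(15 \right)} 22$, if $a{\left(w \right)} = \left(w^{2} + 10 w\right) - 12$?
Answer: $7986$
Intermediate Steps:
$a{\left(w \right)} = -12 + w^{2} + 10 w$
$a{\left(15 \right)} 22 = \left(-12 + 15^{2} + 10 \cdot 15\right) 22 = \left(-12 + 225 + 150\right) 22 = 363 \cdot 22 = 7986$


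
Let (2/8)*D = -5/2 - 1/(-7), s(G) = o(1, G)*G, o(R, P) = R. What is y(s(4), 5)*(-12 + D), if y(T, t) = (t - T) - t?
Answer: 600/7 ≈ 85.714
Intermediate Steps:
s(G) = G (s(G) = 1*G = G)
y(T, t) = -T
D = -66/7 (D = 4*(-5/2 - 1/(-7)) = 4*(-5*1/2 - 1*(-1/7)) = 4*(-5/2 + 1/7) = 4*(-33/14) = -66/7 ≈ -9.4286)
y(s(4), 5)*(-12 + D) = (-1*4)*(-12 - 66/7) = -4*(-150/7) = 600/7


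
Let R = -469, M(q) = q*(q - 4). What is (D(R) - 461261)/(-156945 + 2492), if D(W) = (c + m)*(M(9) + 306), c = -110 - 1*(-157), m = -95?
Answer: 478109/154453 ≈ 3.0955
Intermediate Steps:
c = 47 (c = -110 + 157 = 47)
M(q) = q*(-4 + q)
D(W) = -16848 (D(W) = (47 - 95)*(9*(-4 + 9) + 306) = -48*(9*5 + 306) = -48*(45 + 306) = -48*351 = -16848)
(D(R) - 461261)/(-156945 + 2492) = (-16848 - 461261)/(-156945 + 2492) = -478109/(-154453) = -478109*(-1/154453) = 478109/154453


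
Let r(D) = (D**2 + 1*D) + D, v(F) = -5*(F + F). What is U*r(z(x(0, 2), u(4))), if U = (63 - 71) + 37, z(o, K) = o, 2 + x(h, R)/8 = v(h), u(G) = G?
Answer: 6496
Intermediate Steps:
v(F) = -10*F
x(h, R) = -16 - 80*h (x(h, R) = -16 + 8*(-10*h) = -16 - 80*h)
U = 29 (U = -8 + 37 = 29)
r(D) = D**2 + 2*D (r(D) = (D**2 + D) + D = (D + D**2) + D = D**2 + 2*D)
U*r(z(x(0, 2), u(4))) = 29*((-16 - 80*0)*(2 + (-16 - 80*0))) = 29*((-16 + 0)*(2 + (-16 + 0))) = 29*(-16*(2 - 16)) = 29*(-16*(-14)) = 29*224 = 6496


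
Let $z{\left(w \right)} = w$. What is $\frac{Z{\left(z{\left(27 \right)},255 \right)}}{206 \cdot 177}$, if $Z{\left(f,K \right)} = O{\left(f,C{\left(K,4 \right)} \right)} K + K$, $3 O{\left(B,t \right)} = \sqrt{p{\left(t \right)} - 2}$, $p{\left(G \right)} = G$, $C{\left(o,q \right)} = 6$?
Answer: $\frac{425}{36462} \approx 0.011656$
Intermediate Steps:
$O{\left(B,t \right)} = \frac{\sqrt{-2 + t}}{3}$ ($O{\left(B,t \right)} = \frac{\sqrt{t - 2}}{3} = \frac{\sqrt{-2 + t}}{3}$)
$Z{\left(f,K \right)} = \frac{5 K}{3}$ ($Z{\left(f,K \right)} = \frac{\sqrt{-2 + 6}}{3} K + K = \frac{\sqrt{4}}{3} K + K = \frac{1}{3} \cdot 2 K + K = \frac{2 K}{3} + K = \frac{5 K}{3}$)
$\frac{Z{\left(z{\left(27 \right)},255 \right)}}{206 \cdot 177} = \frac{\frac{5}{3} \cdot 255}{206 \cdot 177} = \frac{425}{36462}$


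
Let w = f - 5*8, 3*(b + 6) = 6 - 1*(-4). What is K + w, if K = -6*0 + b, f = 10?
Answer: -98/3 ≈ -32.667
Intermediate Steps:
b = -8/3 (b = -6 + (6 - 1*(-4))/3 = -6 + (6 + 4)/3 = -6 + (⅓)*10 = -6 + 10/3 = -8/3 ≈ -2.6667)
K = -8/3 (K = -6*0 - 8/3 = 0 - 8/3 = -8/3 ≈ -2.6667)
w = -30 (w = 10 - 5*8 = 10 - 40 = -30)
K + w = -8/3 - 30 = -98/3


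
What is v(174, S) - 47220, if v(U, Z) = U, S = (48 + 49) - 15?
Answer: -47046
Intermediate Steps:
S = 82 (S = 97 - 15 = 82)
v(174, S) - 47220 = 174 - 47220 = -47046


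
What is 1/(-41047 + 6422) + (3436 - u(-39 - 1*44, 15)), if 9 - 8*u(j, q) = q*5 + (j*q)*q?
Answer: 307435367/277000 ≈ 1109.9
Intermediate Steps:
u(j, q) = 9/8 - 5*q/8 - j*q**2/8 (u(j, q) = 9/8 - (q*5 + (j*q)*q)/8 = 9/8 - (5*q + j*q**2)/8 = 9/8 + (-5*q/8 - j*q**2/8) = 9/8 - 5*q/8 - j*q**2/8)
1/(-41047 + 6422) + (3436 - u(-39 - 1*44, 15)) = 1/(-41047 + 6422) + (3436 - (9/8 - 5/8*15 - 1/8*(-39 - 1*44)*15**2)) = 1/(-34625) + (3436 - (9/8 - 75/8 - 1/8*(-39 - 44)*225)) = -1/34625 + (3436 - (9/8 - 75/8 - 1/8*(-83)*225)) = -1/34625 + (3436 - (9/8 - 75/8 + 18675/8)) = -1/34625 + (3436 - 1*18609/8) = -1/34625 + (3436 - 18609/8) = -1/34625 + 8879/8 = 307435367/277000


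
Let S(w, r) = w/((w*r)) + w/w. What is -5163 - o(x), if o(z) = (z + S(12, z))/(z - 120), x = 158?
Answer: -31023775/6004 ≈ -5167.2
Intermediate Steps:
S(w, r) = 1 + 1/r (S(w, r) = w/((r*w)) + 1 = w*(1/(r*w)) + 1 = 1/r + 1 = 1 + 1/r)
o(z) = (z + (1 + z)/z)/(-120 + z) (o(z) = (z + (1 + z)/z)/(z - 120) = (z + (1 + z)/z)/(-120 + z))
-5163 - o(x) = -5163 - (1 + 158 + 158²)/(158*(-120 + 158)) = -5163 - (1 + 158 + 24964)/(158*38) = -5163 - 25123/(158*38) = -5163 - 1*25123/6004 = -5163 - 25123/6004 = -31023775/6004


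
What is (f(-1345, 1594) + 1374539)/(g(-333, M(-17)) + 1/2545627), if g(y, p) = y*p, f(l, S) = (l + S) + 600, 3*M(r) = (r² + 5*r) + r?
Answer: -1750612414138/26419789819 ≈ -66.261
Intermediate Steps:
M(r) = 2*r + r²/3 (M(r) = ((r² + 5*r) + r)/3 = (r² + 6*r)/3 = 2*r + r²/3)
f(l, S) = 600 + S + l (f(l, S) = (S + l) + 600 = 600 + S + l)
g(y, p) = p*y
(f(-1345, 1594) + 1374539)/(g(-333, M(-17)) + 1/2545627) = ((600 + 1594 - 1345) + 1374539)/(((⅓)*(-17)*(6 - 17))*(-333) + 1/2545627) = (849 + 1374539)/(((⅓)*(-17)*(-11))*(-333) + 1/2545627) = 1375388/((187/3)*(-333) + 1/2545627) = 1375388/(-20757 + 1/2545627) = 1375388/(-52839579638/2545627) = 1375388*(-2545627/52839579638) = -1750612414138/26419789819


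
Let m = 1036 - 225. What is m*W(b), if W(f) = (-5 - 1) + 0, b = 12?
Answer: -4866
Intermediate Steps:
W(f) = -6 (W(f) = -6 + 0 = -6)
m = 811
m*W(b) = 811*(-6) = -4866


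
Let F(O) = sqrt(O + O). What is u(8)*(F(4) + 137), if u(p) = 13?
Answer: 1781 + 26*sqrt(2) ≈ 1817.8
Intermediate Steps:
F(O) = sqrt(2)*sqrt(O) (F(O) = sqrt(2*O) = sqrt(2)*sqrt(O))
u(8)*(F(4) + 137) = 13*(sqrt(2)*sqrt(4) + 137) = 13*(sqrt(2)*2 + 137) = 13*(2*sqrt(2) + 137) = 13*(137 + 2*sqrt(2)) = 1781 + 26*sqrt(2)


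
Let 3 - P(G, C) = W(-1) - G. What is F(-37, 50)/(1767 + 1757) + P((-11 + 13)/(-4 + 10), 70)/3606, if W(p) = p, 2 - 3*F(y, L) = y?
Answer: 93223/19061316 ≈ 0.0048907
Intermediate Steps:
F(y, L) = 2/3 - y/3
P(G, C) = 4 + G (P(G, C) = 3 - (-1 - G) = 3 + (1 + G) = 4 + G)
F(-37, 50)/(1767 + 1757) + P((-11 + 13)/(-4 + 10), 70)/3606 = (2/3 - 1/3*(-37))/(1767 + 1757) + (4 + (-11 + 13)/(-4 + 10))/3606 = (2/3 + 37/3)/3524 + (4 + 2/6)*(1/3606) = 13*(1/3524) + (4 + 2*(1/6))*(1/3606) = 13/3524 + (4 + 1/3)*(1/3606) = 13/3524 + (13/3)*(1/3606) = 13/3524 + 13/10818 = 93223/19061316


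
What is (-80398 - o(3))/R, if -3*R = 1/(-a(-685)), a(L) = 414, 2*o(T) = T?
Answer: -99856179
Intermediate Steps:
o(T) = T/2
R = 1/1242 (R = -1/(3*((-1*414))) = -⅓/(-414) = -⅓*(-1/414) = 1/1242 ≈ 0.00080515)
(-80398 - o(3))/R = (-80398 - 3/2)/(1/1242) = (-80398 - 1*3/2)*1242 = (-80398 - 3/2)*1242 = -160799/2*1242 = -99856179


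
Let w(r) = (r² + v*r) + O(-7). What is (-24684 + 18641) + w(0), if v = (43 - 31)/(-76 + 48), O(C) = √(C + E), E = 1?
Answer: -6043 + I*√6 ≈ -6043.0 + 2.4495*I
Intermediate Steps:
O(C) = √(1 + C) (O(C) = √(C + 1) = √(1 + C))
v = -3/7 (v = 12/(-28) = 12*(-1/28) = -3/7 ≈ -0.42857)
w(r) = r² - 3*r/7 + I*√6 (w(r) = (r² - 3*r/7) + √(1 - 7) = (r² - 3*r/7) + √(-6) = (r² - 3*r/7) + I*√6 = r² - 3*r/7 + I*√6)
(-24684 + 18641) + w(0) = (-24684 + 18641) + (0² - 3/7*0 + I*√6) = -6043 + (0 + 0 + I*√6) = -6043 + I*√6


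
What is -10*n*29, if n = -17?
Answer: 4930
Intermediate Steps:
-10*n*29 = -10*(-17)*29 = 170*29 = 4930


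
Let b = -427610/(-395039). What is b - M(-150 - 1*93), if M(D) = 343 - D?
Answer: -231065244/395039 ≈ -584.92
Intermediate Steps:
b = 427610/395039 (b = -427610*(-1/395039) = 427610/395039 ≈ 1.0825)
b - M(-150 - 1*93) = 427610/395039 - (343 - (-150 - 1*93)) = 427610/395039 - (343 - (-150 - 93)) = 427610/395039 - (343 - 1*(-243)) = 427610/395039 - (343 + 243) = 427610/395039 - 1*586 = 427610/395039 - 586 = -231065244/395039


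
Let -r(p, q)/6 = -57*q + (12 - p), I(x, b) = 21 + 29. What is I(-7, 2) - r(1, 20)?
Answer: -6724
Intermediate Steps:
I(x, b) = 50
r(p, q) = -72 + 6*p + 342*q (r(p, q) = -6*(-57*q + (12 - p)) = -6*(12 - p - 57*q) = -72 + 6*p + 342*q)
I(-7, 2) - r(1, 20) = 50 - (-72 + 6*1 + 342*20) = 50 - (-72 + 6 + 6840) = 50 - 1*6774 = 50 - 6774 = -6724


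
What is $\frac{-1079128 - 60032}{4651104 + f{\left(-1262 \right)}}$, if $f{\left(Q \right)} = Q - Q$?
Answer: $- \frac{47465}{193796} \approx -0.24492$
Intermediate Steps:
$f{\left(Q \right)} = 0$
$\frac{-1079128 - 60032}{4651104 + f{\left(-1262 \right)}} = \frac{-1079128 - 60032}{4651104 + 0} = - \frac{1139160}{4651104} = \left(-1139160\right) \frac{1}{4651104} = - \frac{47465}{193796}$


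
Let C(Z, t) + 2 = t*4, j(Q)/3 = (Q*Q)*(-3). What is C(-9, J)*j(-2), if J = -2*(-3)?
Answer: -792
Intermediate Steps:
j(Q) = -9*Q² (j(Q) = 3*((Q*Q)*(-3)) = 3*(Q²*(-3)) = 3*(-3*Q²) = -9*Q²)
J = 6
C(Z, t) = -2 + 4*t (C(Z, t) = -2 + t*4 = -2 + 4*t)
C(-9, J)*j(-2) = (-2 + 4*6)*(-9*(-2)²) = (-2 + 24)*(-9*4) = 22*(-36) = -792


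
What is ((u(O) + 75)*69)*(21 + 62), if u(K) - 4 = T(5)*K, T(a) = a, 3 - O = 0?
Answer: 538338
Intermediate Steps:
O = 3 (O = 3 - 1*0 = 3 + 0 = 3)
u(K) = 4 + 5*K
((u(O) + 75)*69)*(21 + 62) = (((4 + 5*3) + 75)*69)*(21 + 62) = (((4 + 15) + 75)*69)*83 = ((19 + 75)*69)*83 = (94*69)*83 = 6486*83 = 538338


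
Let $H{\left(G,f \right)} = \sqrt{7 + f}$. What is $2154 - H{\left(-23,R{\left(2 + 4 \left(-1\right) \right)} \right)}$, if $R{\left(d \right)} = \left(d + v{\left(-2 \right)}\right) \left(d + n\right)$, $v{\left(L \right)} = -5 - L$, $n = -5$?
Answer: $2154 - \sqrt{42} \approx 2147.5$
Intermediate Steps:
$R{\left(d \right)} = \left(-5 + d\right) \left(-3 + d\right)$ ($R{\left(d \right)} = \left(d - 3\right) \left(d - 5\right) = \left(d + \left(-5 + 2\right)\right) \left(-5 + d\right) = \left(d - 3\right) \left(-5 + d\right) = \left(-3 + d\right) \left(-5 + d\right) = \left(-5 + d\right) \left(-3 + d\right)$)
$2154 - H{\left(-23,R{\left(2 + 4 \left(-1\right) \right)} \right)} = 2154 - \sqrt{7 + \left(15 + \left(2 + 4 \left(-1\right)\right)^{2} - 8 \left(2 + 4 \left(-1\right)\right)\right)} = 2154 - \sqrt{7 + \left(15 + \left(2 - 4\right)^{2} - 8 \left(2 - 4\right)\right)} = 2154 - \sqrt{7 + \left(15 + \left(-2\right)^{2} - -16\right)} = 2154 - \sqrt{7 + \left(15 + 4 + 16\right)} = 2154 - \sqrt{7 + 35} = 2154 - \sqrt{42}$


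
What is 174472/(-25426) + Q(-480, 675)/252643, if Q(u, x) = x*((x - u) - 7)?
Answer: -12188261048/3211850459 ≈ -3.7948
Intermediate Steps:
Q(u, x) = x*(-7 + x - u)
174472/(-25426) + Q(-480, 675)/252643 = 174472/(-25426) + (675*(-7 + 675 - 1*(-480)))/252643 = 174472*(-1/25426) + (675*(-7 + 675 + 480))*(1/252643) = -87236/12713 + (675*1148)*(1/252643) = -87236/12713 + 774900*(1/252643) = -87236/12713 + 774900/252643 = -12188261048/3211850459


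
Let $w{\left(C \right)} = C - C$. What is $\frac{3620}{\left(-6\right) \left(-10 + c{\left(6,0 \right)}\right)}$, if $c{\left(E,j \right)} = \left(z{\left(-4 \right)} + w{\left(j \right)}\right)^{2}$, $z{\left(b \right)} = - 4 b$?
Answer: $- \frac{905}{369} \approx -2.4526$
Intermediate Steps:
$w{\left(C \right)} = 0$
$c{\left(E,j \right)} = 256$ ($c{\left(E,j \right)} = \left(\left(-4\right) \left(-4\right) + 0\right)^{2} = \left(16 + 0\right)^{2} = 16^{2} = 256$)
$\frac{3620}{\left(-6\right) \left(-10 + c{\left(6,0 \right)}\right)} = \frac{3620}{\left(-6\right) \left(-10 + 256\right)} = \frac{3620}{\left(-6\right) 246} = \frac{3620}{-1476} = 3620 \left(- \frac{1}{1476}\right) = - \frac{905}{369}$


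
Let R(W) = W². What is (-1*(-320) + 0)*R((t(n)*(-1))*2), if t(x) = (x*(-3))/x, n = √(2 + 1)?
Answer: 11520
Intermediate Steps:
n = √3 ≈ 1.7320
t(x) = -3 (t(x) = (-3*x)/x = -3)
(-1*(-320) + 0)*R((t(n)*(-1))*2) = (-1*(-320) + 0)*(-3*(-1)*2)² = (320 + 0)*(3*2)² = 320*6² = 320*36 = 11520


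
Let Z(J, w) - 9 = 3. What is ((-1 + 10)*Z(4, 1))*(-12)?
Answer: -1296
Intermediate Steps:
Z(J, w) = 12 (Z(J, w) = 9 + 3 = 12)
((-1 + 10)*Z(4, 1))*(-12) = ((-1 + 10)*12)*(-12) = (9*12)*(-12) = 108*(-12) = -1296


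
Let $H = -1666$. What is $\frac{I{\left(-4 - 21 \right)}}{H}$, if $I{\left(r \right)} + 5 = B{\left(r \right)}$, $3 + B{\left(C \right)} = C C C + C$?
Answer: $\frac{7829}{833} \approx 9.3986$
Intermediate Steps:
$B{\left(C \right)} = -3 + C + C^{3}$ ($B{\left(C \right)} = -3 + \left(C C C + C\right) = -3 + \left(C^{2} C + C\right) = -3 + \left(C^{3} + C\right) = -3 + \left(C + C^{3}\right) = -3 + C + C^{3}$)
$I{\left(r \right)} = -8 + r + r^{3}$ ($I{\left(r \right)} = -5 + \left(-3 + r + r^{3}\right) = -8 + r + r^{3}$)
$\frac{I{\left(-4 - 21 \right)}}{H} = \frac{-8 - 25 + \left(-4 - 21\right)^{3}}{-1666} = \left(-8 - 25 + \left(-4 - 21\right)^{3}\right) \left(- \frac{1}{1666}\right) = \left(-8 - 25 + \left(-25\right)^{3}\right) \left(- \frac{1}{1666}\right) = \left(-8 - 25 - 15625\right) \left(- \frac{1}{1666}\right) = \left(-15658\right) \left(- \frac{1}{1666}\right) = \frac{7829}{833}$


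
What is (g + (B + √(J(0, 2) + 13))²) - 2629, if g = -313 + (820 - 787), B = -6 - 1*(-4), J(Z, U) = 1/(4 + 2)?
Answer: -2909 + (12 - √474)²/36 ≈ -2906.3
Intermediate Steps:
J(Z, U) = ⅙ (J(Z, U) = 1/6 = ⅙)
B = -2 (B = -6 + 4 = -2)
g = -280 (g = -313 + 33 = -280)
(g + (B + √(J(0, 2) + 13))²) - 2629 = (-280 + (-2 + √(⅙ + 13))²) - 2629 = (-280 + (-2 + √(79/6))²) - 2629 = (-280 + (-2 + √474/6)²) - 2629 = -2909 + (-2 + √474/6)²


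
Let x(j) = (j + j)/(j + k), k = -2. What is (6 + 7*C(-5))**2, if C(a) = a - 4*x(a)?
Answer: 4761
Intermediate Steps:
x(j) = 2*j/(-2 + j) (x(j) = (j + j)/(j - 2) = (2*j)/(-2 + j) = 2*j/(-2 + j))
C(a) = a - 8*a/(-2 + a)
(6 + 7*C(-5))**2 = (6 + 7*(-5*(-10 - 5)/(-2 - 5)))**2 = (6 + 7*(-5*(-15)/(-7)))**2 = (6 + 7*(-5*(-1/7)*(-15)))**2 = (6 + 7*(-75/7))**2 = (6 - 75)**2 = (-69)**2 = 4761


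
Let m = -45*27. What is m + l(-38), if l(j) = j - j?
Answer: -1215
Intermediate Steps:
l(j) = 0
m = -1215
m + l(-38) = -1215 + 0 = -1215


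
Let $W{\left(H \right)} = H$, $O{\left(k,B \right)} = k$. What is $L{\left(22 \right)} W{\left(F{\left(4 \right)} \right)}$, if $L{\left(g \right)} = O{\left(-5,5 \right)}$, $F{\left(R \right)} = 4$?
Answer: $-20$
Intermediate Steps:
$L{\left(g \right)} = -5$
$L{\left(22 \right)} W{\left(F{\left(4 \right)} \right)} = \left(-5\right) 4 = -20$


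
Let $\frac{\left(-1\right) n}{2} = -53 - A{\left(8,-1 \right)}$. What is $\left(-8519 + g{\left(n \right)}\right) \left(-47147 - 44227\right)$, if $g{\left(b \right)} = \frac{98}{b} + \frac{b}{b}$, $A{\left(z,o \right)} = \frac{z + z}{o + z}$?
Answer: $\frac{100393314334}{129} \approx 7.7824 \cdot 10^{8}$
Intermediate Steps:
$A{\left(z,o \right)} = \frac{2 z}{o + z}$
$n = \frac{774}{7}$ ($n = - 2 \left(-53 - 2 \cdot 8 \frac{1}{-1 + 8}\right) = - 2 \left(-53 - 2 \cdot 8 \cdot \frac{1}{7}\right) = - 2 \left(-53 - \frac{16}{7}\right) = \left(-2\right) \left(- \frac{387}{7}\right) = \frac{774}{7} \approx 110.57$)
$g{\left(b \right)} = 1 + \frac{98}{b}$ ($g{\left(b \right)} = \frac{98}{b} + 1 = 1 + \frac{98}{b}$)
$\left(-8519 + g{\left(n \right)}\right) \left(-47147 - 44227\right) = \left(-8519 + \frac{98 + \frac{774}{7}}{\frac{774}{7}}\right) \left(-47147 - 44227\right) = \left(-8519 + \frac{7}{774} \cdot \frac{1460}{7}\right) \left(-91374\right) = \left(-8519 + \frac{730}{387}\right) \left(-91374\right) = \left(- \frac{3296123}{387}\right) \left(-91374\right) = \frac{100393314334}{129}$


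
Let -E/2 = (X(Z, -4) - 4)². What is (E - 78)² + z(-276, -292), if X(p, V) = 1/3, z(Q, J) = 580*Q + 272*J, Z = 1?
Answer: -18508688/81 ≈ -2.2850e+5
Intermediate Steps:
z(Q, J) = 272*J + 580*Q
X(p, V) = ⅓
E = -242/9 (E = -2*(⅓ - 4)² = -2*(-11/3)² = -2*121/9 = -242/9 ≈ -26.889)
(E - 78)² + z(-276, -292) = (-242/9 - 78)² + (272*(-292) + 580*(-276)) = (-944/9)² + (-79424 - 160080) = 891136/81 - 239504 = -18508688/81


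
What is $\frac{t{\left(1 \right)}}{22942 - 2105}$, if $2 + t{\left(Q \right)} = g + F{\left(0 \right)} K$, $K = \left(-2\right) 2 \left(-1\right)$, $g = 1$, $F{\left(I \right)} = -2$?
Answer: $- \frac{9}{20837} \approx -0.00043192$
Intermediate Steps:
$K = 4$ ($K = \left(-4\right) \left(-1\right) = 4$)
$t{\left(Q \right)} = -9$ ($t{\left(Q \right)} = -2 + \left(1 - 8\right) = -2 - 7 = -9$)
$\frac{t{\left(1 \right)}}{22942 - 2105} = \frac{1}{22942 - 2105} \left(-9\right) = \frac{1}{20837} \left(-9\right) = - \frac{9}{20837}$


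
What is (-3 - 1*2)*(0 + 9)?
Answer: -45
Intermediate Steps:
(-3 - 1*2)*(0 + 9) = (-3 - 2)*9 = -5*9 = -45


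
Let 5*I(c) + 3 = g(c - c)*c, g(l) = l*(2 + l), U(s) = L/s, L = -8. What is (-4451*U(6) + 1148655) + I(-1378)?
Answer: 17318836/15 ≈ 1.1546e+6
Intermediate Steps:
U(s) = -8/s
I(c) = -⅗ (I(c) = -⅗ + (((c - c)*(2 + (c - c)))*c)/5 = -⅗ + ((0*(2 + 0))*c)/5 = -⅗ + ((0*2)*c)/5 = -⅗ + (0*c)/5 = -⅗ + (⅕)*0 = -⅗ + 0 = -⅗)
(-4451*U(6) + 1148655) + I(-1378) = (-(-35608)/6 + 1148655) - ⅗ = (-4451*(-4/3) + 1148655) - ⅗ = (17804/3 + 1148655) - ⅗ = 3463769/3 - ⅗ = 17318836/15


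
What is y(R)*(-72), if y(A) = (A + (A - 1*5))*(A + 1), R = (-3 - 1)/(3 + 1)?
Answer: 0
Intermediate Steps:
R = -1 (R = -4/4 = -4*¼ = -1)
y(A) = (1 + A)*(-5 + 2*A) (y(A) = (A + (A - 5))*(1 + A) = (A + (-5 + A))*(1 + A) = (-5 + 2*A)*(1 + A) = (1 + A)*(-5 + 2*A))
y(R)*(-72) = (-5 - 3*(-1) + 2*(-1)²)*(-72) = (-5 + 3 + 2*1)*(-72) = (-5 + 3 + 2)*(-72) = 0*(-72) = 0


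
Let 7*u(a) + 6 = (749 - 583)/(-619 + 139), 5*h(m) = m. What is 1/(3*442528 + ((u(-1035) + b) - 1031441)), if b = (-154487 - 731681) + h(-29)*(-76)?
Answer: -1680/990502979 ≈ -1.6961e-6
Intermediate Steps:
h(m) = m/5
u(a) = -1523/1680 (u(a) = -6/7 + ((749 - 583)/(-619 + 139))/7 = -6/7 + (166/(-480))/7 = -6/7 + (166*(-1/480))/7 = -6/7 + (⅐)*(-83/240) = -6/7 - 83/1680 = -1523/1680)
b = -4428636/5 (b = (-154487 - 731681) + ((⅕)*(-29))*(-76) = -886168 - 29/5*(-76) = -886168 + 2204/5 = -4428636/5 ≈ -8.8573e+5)
1/(3*442528 + ((u(-1035) + b) - 1031441)) = 1/(3*442528 + ((-1523/1680 - 4428636/5) - 1031441)) = 1/(1327584 + (-1488023219/1680 - 1031441)) = 1/(1327584 - 3220844099/1680) = 1/(-990502979/1680) = -1680/990502979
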